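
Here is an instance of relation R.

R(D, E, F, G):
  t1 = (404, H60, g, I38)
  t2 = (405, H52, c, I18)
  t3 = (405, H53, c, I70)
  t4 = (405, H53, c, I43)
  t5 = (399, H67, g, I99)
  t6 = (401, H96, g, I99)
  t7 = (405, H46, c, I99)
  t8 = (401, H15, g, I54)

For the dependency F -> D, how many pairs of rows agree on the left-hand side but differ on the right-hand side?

F=g: violating pairs (1,5), (1,6), (1,8), (5,6), (5,8) — 5 pairs.
F=c: all 4 rows agree on D — 0 pairs.

5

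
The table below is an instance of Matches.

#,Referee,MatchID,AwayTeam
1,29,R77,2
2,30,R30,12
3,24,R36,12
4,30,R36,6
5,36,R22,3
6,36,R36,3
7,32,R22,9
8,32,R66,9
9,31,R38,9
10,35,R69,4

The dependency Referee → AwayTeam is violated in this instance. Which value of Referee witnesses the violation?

30

Referee=29: row 1 → AwayTeam = 2 ✓
Referee=30: rows 2, 4 → AwayTeam takes values {12, 6} — violation
Referee=24: row 3 → AwayTeam = 12 ✓
Referee=36: rows 5, 6 → AwayTeam = 3, 3 ✓
Referee=32: rows 7, 8 → AwayTeam = 9, 9 ✓
Referee=31: row 9 → AwayTeam = 9 ✓
Referee=35: row 10 → AwayTeam = 4 ✓
The only Referee value with inconsistent AwayTeam is Referee=30.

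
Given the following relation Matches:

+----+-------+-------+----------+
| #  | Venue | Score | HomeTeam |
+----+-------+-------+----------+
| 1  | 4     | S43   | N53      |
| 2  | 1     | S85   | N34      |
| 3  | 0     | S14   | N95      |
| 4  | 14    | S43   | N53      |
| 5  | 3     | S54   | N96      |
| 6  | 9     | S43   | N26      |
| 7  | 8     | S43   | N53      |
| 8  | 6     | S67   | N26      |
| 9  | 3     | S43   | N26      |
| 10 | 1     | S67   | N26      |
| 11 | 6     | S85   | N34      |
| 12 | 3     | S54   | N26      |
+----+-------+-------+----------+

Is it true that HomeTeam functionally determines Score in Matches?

No

HomeTeam=N53: rows 1, 4, 7 → Score = S43, S43, S43 ✓
HomeTeam=N34: rows 2, 11 → Score = S85, S85 ✓
HomeTeam=N95: row 3 → Score = S14 ✓
HomeTeam=N96: row 5 → Score = S54 ✓
HomeTeam=N26: rows 6, 8, 9, 10, 12 → Score takes values {S43, S67, S54} — violation
Two rows agree on HomeTeam but differ on Score, so HomeTeam → Score does not hold.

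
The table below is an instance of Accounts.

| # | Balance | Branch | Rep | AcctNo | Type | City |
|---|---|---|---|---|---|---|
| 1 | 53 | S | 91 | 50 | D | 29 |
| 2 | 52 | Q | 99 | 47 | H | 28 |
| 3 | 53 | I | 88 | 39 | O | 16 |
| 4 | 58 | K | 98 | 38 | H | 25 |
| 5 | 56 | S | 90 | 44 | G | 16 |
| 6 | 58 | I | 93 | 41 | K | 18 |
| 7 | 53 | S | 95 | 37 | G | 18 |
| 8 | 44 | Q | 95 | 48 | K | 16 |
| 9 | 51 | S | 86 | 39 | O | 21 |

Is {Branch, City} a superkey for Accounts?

All 9 rows have distinct {Branch, City} values, so {Branch, City} → (all attributes) holds and {Branch, City} is a superkey.

Yes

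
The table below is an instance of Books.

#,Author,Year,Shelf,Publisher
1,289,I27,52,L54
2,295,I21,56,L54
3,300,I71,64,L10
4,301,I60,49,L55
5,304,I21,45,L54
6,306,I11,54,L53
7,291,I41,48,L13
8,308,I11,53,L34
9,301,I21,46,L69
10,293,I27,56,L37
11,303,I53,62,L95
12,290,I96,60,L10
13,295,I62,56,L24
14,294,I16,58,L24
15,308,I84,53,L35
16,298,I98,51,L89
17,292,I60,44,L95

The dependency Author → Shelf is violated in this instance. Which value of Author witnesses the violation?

301

Author=289: row 1 → Shelf = 52 ✓
Author=295: rows 2, 13 → Shelf = 56, 56 ✓
Author=300: row 3 → Shelf = 64 ✓
Author=301: rows 4, 9 → Shelf takes values {49, 46} — violation
Author=304: row 5 → Shelf = 45 ✓
Author=306: row 6 → Shelf = 54 ✓
Author=291: row 7 → Shelf = 48 ✓
Author=308: rows 8, 15 → Shelf = 53, 53 ✓
Author=293: row 10 → Shelf = 56 ✓
Author=303: row 11 → Shelf = 62 ✓
Author=290: row 12 → Shelf = 60 ✓
Author=294: row 14 → Shelf = 58 ✓
Author=298: row 16 → Shelf = 51 ✓
Author=292: row 17 → Shelf = 44 ✓
The only Author value with inconsistent Shelf is Author=301.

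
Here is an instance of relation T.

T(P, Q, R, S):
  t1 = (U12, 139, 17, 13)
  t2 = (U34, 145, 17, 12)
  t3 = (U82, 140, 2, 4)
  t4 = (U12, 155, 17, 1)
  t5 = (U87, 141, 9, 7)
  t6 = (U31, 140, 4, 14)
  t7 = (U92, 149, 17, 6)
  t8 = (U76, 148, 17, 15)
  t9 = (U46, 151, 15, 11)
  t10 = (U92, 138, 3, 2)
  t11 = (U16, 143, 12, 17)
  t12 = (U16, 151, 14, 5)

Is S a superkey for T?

Yes

All 12 rows have distinct S values, so S → (all attributes) holds and S is a superkey.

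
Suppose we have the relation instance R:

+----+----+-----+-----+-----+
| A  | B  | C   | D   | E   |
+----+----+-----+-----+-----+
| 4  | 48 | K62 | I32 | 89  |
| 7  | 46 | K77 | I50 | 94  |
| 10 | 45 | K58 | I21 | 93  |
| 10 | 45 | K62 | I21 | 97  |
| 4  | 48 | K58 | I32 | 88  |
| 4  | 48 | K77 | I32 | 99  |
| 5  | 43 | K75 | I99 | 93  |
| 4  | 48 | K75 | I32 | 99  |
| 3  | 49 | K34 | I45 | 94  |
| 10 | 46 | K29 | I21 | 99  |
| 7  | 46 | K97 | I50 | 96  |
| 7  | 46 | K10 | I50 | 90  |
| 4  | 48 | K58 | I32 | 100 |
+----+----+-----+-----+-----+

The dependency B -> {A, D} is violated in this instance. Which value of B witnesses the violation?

46

B=48: 5 rows → {A,D} = (4, I32), (4, I32), (4, I32), (4, I32), (4, I32) ✓
B=46: 4 rows → {A,D} takes values {(7, I50), (10, I21)} — violation
B=45: 2 rows → {A,D} = (10, I21), (10, I21) ✓
B=43: 1 row → {A,D} = (5, I99) ✓
B=49: 1 row → {A,D} = (3, I45) ✓
The only B value with inconsistent RHS is B=46.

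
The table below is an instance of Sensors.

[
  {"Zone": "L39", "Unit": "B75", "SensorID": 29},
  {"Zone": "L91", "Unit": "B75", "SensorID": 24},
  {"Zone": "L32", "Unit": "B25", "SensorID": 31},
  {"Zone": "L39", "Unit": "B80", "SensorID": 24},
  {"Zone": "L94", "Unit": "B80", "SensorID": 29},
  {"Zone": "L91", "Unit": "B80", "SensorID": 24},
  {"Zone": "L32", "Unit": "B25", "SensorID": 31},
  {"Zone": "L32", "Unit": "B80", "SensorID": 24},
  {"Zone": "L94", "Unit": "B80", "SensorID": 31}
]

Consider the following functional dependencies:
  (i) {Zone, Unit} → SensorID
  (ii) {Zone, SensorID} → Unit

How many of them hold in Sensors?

0

(i) {Zone, Unit} → SensorID: (Zone=L94, Unit=B80): 2 rows → SensorID takes values {29, 31} — violation — fails.
(ii) {Zone, SensorID} → Unit: (Zone=L91, SensorID=24): 2 rows → Unit takes values {B75, B80} — violation — fails.
None of the 2 dependencies hold.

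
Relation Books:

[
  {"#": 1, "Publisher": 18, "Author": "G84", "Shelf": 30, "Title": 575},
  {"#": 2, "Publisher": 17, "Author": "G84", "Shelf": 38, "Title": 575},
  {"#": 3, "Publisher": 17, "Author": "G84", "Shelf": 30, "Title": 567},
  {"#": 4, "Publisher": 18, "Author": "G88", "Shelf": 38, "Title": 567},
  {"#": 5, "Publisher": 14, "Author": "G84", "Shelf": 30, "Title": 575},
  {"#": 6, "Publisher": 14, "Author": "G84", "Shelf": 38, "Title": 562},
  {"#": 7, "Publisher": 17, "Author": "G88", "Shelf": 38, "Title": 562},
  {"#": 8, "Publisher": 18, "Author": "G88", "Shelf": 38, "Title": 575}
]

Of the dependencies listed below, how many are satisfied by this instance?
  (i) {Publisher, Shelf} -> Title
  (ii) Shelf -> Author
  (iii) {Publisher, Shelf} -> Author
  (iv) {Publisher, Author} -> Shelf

0

(i) {Publisher, Shelf} -> Title: (Publisher=17, Shelf=38): rows 2, 7 → Title takes values {575, 562} — violation; (Publisher=18, Shelf=38): rows 4, 8 → Title takes values {567, 575} — violation — fails.
(ii) Shelf -> Author: Shelf=38: rows 2, 4, 6, 7, 8 → Author takes values {G84, G88} — violation — fails.
(iii) {Publisher, Shelf} -> Author: (Publisher=17, Shelf=38): rows 2, 7 → Author takes values {G84, G88} — violation — fails.
(iv) {Publisher, Author} -> Shelf: (Publisher=17, Author=G84): rows 2, 3 → Shelf takes values {38, 30} — violation; (Publisher=14, Author=G84): rows 5, 6 → Shelf takes values {30, 38} — violation — fails.
None of the 4 dependencies hold.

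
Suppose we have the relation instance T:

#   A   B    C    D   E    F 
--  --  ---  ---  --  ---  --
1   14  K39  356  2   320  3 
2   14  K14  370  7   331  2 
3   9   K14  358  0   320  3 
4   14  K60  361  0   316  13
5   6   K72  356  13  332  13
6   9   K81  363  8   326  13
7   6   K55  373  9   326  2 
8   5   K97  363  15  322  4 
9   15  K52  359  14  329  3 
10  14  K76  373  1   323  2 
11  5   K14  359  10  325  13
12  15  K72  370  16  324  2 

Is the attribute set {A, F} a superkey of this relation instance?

Rows 2 and 10 have the same {A, F} value (A=14, F=2) but are distinct tuples, so {A, F} does not determine every attribute — not a superkey.

No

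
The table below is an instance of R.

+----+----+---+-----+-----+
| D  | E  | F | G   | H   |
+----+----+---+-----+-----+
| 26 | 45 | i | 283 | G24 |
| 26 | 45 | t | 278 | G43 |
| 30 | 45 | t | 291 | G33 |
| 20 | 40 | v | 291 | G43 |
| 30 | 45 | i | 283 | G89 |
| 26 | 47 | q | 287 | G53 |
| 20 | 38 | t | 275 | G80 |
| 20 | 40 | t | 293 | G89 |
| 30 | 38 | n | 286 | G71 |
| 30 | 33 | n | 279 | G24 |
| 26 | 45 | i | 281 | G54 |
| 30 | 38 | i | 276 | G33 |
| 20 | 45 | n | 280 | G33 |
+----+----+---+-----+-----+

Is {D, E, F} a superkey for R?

No

Two distinct rows share (D=26, E=45, F=i), so {D, E, F} does not determine every attribute — not a superkey.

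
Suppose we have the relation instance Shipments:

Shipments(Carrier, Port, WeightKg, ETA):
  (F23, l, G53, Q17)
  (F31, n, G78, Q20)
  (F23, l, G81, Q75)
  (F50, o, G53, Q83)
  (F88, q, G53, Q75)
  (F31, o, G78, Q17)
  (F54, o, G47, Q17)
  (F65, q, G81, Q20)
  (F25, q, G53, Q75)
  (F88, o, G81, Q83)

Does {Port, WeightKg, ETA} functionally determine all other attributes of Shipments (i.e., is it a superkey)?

Two distinct rows share (Port=q, WeightKg=G53, ETA=Q75), so {Port, WeightKg, ETA} does not determine every attribute — not a superkey.

No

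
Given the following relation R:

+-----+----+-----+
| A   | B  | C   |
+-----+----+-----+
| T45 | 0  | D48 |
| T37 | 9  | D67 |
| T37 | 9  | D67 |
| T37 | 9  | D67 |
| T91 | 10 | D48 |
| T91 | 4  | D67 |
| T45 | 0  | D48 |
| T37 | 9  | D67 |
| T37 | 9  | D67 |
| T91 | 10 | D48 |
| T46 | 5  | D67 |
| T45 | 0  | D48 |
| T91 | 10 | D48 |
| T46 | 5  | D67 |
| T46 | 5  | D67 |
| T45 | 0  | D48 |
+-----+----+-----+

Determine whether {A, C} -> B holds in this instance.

Yes

(A=T45, C=D48): 4 rows → B = 0, 0, 0, 0 ✓
(A=T37, C=D67): 5 rows → B = 9, 9, 9, 9, 9 ✓
(A=T91, C=D48): 3 rows → B = 10, 10, 10 ✓
(A=T91, C=D67): 1 row → B = 4 ✓
(A=T46, C=D67): 3 rows → B = 5, 5, 5 ✓
Every {A, C} value is associated with a single B value, so {A, C} -> B holds.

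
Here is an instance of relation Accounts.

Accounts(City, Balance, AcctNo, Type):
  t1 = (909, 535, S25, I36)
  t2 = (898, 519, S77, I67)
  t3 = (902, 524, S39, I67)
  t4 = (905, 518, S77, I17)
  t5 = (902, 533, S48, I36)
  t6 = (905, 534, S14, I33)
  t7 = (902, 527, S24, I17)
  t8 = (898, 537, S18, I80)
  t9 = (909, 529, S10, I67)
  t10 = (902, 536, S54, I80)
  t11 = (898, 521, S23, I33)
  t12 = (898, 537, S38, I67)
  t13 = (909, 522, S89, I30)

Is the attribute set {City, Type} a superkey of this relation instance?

No

Rows 2 and 12 have the same {City, Type} value (City=898, Type=I67) but are distinct tuples, so {City, Type} does not determine every attribute — not a superkey.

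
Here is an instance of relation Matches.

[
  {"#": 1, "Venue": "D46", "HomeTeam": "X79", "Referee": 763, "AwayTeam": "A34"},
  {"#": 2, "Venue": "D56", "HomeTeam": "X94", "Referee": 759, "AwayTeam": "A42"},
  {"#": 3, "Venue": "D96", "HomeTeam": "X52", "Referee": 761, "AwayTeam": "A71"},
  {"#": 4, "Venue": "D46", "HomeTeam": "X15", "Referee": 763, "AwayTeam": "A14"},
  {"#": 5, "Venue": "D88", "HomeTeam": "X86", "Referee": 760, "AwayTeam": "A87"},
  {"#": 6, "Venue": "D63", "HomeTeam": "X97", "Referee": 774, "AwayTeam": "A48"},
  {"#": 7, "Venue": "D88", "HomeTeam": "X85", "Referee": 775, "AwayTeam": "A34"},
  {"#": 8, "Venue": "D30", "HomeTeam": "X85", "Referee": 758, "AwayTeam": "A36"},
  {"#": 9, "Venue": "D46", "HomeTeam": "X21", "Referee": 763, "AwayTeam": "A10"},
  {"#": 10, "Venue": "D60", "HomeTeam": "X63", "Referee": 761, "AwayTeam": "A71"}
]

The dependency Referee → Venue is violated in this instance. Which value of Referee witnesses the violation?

Referee=763: rows 1, 4, 9 → Venue = D46, D46, D46 ✓
Referee=759: row 2 → Venue = D56 ✓
Referee=761: rows 3, 10 → Venue takes values {D96, D60} — violation
Referee=760: row 5 → Venue = D88 ✓
Referee=774: row 6 → Venue = D63 ✓
Referee=775: row 7 → Venue = D88 ✓
Referee=758: row 8 → Venue = D30 ✓
The only Referee value with inconsistent Venue is Referee=761.

761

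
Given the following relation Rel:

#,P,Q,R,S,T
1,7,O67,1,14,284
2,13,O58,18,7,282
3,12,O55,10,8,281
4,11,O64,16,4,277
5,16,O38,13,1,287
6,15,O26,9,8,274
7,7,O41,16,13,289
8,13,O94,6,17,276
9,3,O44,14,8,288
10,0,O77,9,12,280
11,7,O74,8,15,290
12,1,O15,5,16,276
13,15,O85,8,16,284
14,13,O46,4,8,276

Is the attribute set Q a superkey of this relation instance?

All 14 rows have distinct Q values, so Q → (all attributes) holds and Q is a superkey.

Yes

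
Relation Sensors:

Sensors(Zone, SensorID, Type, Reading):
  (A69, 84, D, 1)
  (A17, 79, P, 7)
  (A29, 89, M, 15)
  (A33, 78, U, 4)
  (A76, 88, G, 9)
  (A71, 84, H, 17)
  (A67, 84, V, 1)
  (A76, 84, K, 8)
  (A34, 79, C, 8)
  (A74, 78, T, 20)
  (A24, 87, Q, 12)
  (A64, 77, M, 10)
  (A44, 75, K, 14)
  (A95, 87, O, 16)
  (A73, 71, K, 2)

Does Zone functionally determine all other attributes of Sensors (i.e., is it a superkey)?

No

Two distinct rows share Zone=A76, so Zone does not determine every attribute — not a superkey.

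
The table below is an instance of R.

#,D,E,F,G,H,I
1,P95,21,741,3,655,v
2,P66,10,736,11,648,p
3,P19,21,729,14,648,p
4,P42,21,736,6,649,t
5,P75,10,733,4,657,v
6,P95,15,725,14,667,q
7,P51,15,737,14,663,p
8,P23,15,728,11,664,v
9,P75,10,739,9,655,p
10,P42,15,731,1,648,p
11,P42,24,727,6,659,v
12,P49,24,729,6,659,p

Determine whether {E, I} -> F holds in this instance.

No

(E=21, I=v): row 1 → F = 741 ✓
(E=10, I=p): rows 2, 9 → F takes values {736, 739} — violation
(E=21, I=p): row 3 → F = 729 ✓
(E=21, I=t): row 4 → F = 736 ✓
(E=10, I=v): row 5 → F = 733 ✓
(E=15, I=q): row 6 → F = 725 ✓
(E=15, I=p): rows 7, 10 → F takes values {737, 731} — violation
(E=15, I=v): row 8 → F = 728 ✓
(E=24, I=v): row 11 → F = 727 ✓
(E=24, I=p): row 12 → F = 729 ✓
Two rows agree on {E, I} but differ on F, so {E, I} -> F does not hold.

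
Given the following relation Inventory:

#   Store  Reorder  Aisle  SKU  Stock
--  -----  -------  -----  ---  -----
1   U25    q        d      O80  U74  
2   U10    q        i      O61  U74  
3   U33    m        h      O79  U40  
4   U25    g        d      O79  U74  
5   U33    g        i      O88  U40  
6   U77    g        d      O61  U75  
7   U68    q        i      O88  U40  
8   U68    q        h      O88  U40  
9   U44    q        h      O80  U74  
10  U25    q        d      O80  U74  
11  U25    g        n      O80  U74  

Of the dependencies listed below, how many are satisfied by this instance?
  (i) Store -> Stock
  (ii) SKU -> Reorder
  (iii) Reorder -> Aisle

1

(i) Store -> Stock: every LHS value maps to a single RHS value — holds.
(ii) SKU -> Reorder: SKU=O80: rows 1, 9, 10, 11 → Reorder takes values {q, g} — violation; SKU=O61: rows 2, 6 → Reorder takes values {q, g} — violation; SKU=O79: rows 3, 4 → Reorder takes values {m, g} — violation; SKU=O88: rows 5, 7, 8 → Reorder takes values {g, q} — violation — fails.
(iii) Reorder -> Aisle: Reorder=q: rows 1, 2, 7, 8, 9, 10 → Aisle takes values {d, i, h} — violation; Reorder=g: rows 4, 5, 6, 11 → Aisle takes values {d, i, n} — violation — fails.
1 of the 3 dependencies holds.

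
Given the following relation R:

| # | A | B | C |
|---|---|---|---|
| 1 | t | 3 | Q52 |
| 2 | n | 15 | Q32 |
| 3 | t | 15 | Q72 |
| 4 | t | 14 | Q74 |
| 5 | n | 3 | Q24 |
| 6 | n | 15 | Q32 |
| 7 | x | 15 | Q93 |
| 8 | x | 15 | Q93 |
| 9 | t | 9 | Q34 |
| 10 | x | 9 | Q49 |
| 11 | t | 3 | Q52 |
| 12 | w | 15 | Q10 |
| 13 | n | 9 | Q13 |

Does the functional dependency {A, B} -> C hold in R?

(A=t, B=3): rows 1, 11 → C = Q52, Q52 ✓
(A=n, B=15): rows 2, 6 → C = Q32, Q32 ✓
(A=t, B=15): row 3 → C = Q72 ✓
(A=t, B=14): row 4 → C = Q74 ✓
(A=n, B=3): row 5 → C = Q24 ✓
(A=x, B=15): rows 7, 8 → C = Q93, Q93 ✓
(A=t, B=9): row 9 → C = Q34 ✓
(A=x, B=9): row 10 → C = Q49 ✓
(A=w, B=15): row 12 → C = Q10 ✓
(A=n, B=9): row 13 → C = Q13 ✓
Every {A, B} value is associated with a single C value, so {A, B} -> C holds.

Yes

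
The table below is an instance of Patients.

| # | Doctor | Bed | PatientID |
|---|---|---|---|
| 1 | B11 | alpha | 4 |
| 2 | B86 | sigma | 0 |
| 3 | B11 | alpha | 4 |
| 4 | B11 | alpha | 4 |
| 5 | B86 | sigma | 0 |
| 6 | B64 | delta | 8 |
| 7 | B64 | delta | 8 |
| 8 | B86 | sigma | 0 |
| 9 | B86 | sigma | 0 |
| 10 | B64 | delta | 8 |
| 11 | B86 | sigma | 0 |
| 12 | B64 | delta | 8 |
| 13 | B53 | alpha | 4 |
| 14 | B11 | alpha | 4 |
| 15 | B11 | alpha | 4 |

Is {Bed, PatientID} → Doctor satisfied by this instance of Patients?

No

(Bed=alpha, PatientID=4): rows 1, 3, 4, 13, 14, 15 → Doctor takes values {B11, B53} — violation
(Bed=sigma, PatientID=0): rows 2, 5, 8, 9, 11 → Doctor = B86, B86, B86, B86, B86 ✓
(Bed=delta, PatientID=8): rows 6, 7, 10, 12 → Doctor = B64, B64, B64, B64 ✓
Two rows agree on {Bed, PatientID} but differ on Doctor, so {Bed, PatientID} → Doctor does not hold.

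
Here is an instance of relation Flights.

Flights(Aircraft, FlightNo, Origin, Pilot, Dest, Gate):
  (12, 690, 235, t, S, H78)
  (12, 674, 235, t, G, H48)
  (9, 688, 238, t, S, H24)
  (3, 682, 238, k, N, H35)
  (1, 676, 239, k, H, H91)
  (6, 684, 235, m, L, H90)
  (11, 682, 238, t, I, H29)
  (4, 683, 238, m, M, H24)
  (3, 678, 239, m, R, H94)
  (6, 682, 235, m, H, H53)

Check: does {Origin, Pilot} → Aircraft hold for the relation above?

No

(Origin=235, Pilot=t): 2 rows → Aircraft = 12, 12 ✓
(Origin=238, Pilot=t): 2 rows → Aircraft takes values {9, 11} — violation
(Origin=238, Pilot=k): 1 row → Aircraft = 3 ✓
(Origin=239, Pilot=k): 1 row → Aircraft = 1 ✓
(Origin=235, Pilot=m): 2 rows → Aircraft = 6, 6 ✓
(Origin=238, Pilot=m): 1 row → Aircraft = 4 ✓
(Origin=239, Pilot=m): 1 row → Aircraft = 3 ✓
Two rows agree on {Origin, Pilot} but differ on Aircraft, so {Origin, Pilot} → Aircraft does not hold.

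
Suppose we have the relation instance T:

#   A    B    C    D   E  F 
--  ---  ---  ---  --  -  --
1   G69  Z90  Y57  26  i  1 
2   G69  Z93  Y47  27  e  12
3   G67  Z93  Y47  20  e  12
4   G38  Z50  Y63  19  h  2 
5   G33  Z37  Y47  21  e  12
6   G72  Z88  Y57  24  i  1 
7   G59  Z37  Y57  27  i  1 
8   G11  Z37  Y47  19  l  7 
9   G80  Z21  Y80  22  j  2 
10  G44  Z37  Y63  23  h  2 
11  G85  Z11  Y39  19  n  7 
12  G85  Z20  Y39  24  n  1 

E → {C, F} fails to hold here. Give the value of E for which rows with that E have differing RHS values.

n

E=i: rows 1, 6, 7 → {C,F} = (Y57, 1), (Y57, 1), (Y57, 1) ✓
E=e: rows 2, 3, 5 → {C,F} = (Y47, 12), (Y47, 12), (Y47, 12) ✓
E=h: rows 4, 10 → {C,F} = (Y63, 2), (Y63, 2) ✓
E=l: row 8 → {C,F} = (Y47, 7) ✓
E=j: row 9 → {C,F} = (Y80, 2) ✓
E=n: rows 11, 12 → {C,F} takes values {(Y39, 7), (Y39, 1)} — violation
The only E value with inconsistent RHS is E=n.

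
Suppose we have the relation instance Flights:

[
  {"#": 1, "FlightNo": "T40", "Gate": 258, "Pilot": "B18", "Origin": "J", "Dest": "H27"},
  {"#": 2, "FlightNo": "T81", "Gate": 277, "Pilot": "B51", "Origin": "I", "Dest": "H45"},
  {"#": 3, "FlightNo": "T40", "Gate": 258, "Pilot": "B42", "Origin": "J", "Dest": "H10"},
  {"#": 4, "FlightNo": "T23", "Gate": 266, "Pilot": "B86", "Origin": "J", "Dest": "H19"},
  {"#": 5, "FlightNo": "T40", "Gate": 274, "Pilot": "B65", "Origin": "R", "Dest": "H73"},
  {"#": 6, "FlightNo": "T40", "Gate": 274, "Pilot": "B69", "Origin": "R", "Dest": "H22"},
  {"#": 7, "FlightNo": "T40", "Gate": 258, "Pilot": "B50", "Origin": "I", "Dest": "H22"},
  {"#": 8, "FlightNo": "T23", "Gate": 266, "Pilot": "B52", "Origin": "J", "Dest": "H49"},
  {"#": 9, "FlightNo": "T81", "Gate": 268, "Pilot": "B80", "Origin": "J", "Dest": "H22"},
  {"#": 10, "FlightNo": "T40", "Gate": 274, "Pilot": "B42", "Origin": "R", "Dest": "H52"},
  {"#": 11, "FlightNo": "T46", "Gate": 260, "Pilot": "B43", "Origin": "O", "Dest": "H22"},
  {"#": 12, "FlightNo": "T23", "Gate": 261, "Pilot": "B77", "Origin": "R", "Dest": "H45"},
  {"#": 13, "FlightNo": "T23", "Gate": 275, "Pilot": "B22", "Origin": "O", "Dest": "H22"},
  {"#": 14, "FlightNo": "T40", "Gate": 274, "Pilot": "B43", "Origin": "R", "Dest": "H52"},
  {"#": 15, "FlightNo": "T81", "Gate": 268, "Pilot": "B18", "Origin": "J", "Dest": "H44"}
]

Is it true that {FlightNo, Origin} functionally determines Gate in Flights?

Yes

(FlightNo=T40, Origin=J): rows 1, 3 → Gate = 258, 258 ✓
(FlightNo=T81, Origin=I): row 2 → Gate = 277 ✓
(FlightNo=T23, Origin=J): rows 4, 8 → Gate = 266, 266 ✓
(FlightNo=T40, Origin=R): rows 5, 6, 10, 14 → Gate = 274, 274, 274, 274 ✓
(FlightNo=T40, Origin=I): row 7 → Gate = 258 ✓
(FlightNo=T81, Origin=J): rows 9, 15 → Gate = 268, 268 ✓
(FlightNo=T46, Origin=O): row 11 → Gate = 260 ✓
(FlightNo=T23, Origin=R): row 12 → Gate = 261 ✓
(FlightNo=T23, Origin=O): row 13 → Gate = 275 ✓
Every {FlightNo, Origin} value is associated with a single Gate value, so {FlightNo, Origin} -> Gate holds.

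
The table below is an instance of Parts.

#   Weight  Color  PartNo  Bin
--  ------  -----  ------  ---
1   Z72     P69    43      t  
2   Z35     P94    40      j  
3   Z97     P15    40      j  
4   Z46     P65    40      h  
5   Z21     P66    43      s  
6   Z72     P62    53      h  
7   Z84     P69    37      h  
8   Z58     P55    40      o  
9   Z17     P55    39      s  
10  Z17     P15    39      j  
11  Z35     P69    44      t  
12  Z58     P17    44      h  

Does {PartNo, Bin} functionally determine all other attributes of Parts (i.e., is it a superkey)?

Rows 2 and 3 have the same {PartNo, Bin} value (PartNo=40, Bin=j) but are distinct tuples, so {PartNo, Bin} does not determine every attribute — not a superkey.

No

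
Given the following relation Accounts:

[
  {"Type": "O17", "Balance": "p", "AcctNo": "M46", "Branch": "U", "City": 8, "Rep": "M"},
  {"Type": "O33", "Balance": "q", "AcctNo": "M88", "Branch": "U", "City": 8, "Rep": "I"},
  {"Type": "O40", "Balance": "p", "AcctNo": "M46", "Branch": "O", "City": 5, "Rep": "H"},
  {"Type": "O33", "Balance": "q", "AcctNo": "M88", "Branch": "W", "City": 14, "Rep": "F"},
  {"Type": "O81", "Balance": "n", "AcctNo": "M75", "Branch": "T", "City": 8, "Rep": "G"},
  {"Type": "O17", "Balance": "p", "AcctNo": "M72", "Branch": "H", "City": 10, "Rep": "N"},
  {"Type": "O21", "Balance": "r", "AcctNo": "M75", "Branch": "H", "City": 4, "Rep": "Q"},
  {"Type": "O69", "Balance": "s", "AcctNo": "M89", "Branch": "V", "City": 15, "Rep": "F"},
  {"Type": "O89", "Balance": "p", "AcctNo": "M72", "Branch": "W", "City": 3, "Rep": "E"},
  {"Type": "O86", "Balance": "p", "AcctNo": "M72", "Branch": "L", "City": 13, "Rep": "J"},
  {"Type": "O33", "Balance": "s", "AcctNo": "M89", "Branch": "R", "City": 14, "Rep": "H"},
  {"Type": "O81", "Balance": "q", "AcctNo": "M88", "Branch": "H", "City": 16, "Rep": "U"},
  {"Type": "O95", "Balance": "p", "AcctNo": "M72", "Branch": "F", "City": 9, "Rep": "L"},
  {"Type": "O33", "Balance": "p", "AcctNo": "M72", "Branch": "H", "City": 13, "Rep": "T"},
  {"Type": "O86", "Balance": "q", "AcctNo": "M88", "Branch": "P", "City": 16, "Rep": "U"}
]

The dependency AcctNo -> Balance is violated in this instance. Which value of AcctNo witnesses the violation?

M75

AcctNo=M46: 2 rows → Balance = p, p ✓
AcctNo=M88: 4 rows → Balance = q, q, q, q ✓
AcctNo=M75: 2 rows → Balance takes values {n, r} — violation
AcctNo=M72: 5 rows → Balance = p, p, p, p, p ✓
AcctNo=M89: 2 rows → Balance = s, s ✓
The only AcctNo value with inconsistent Balance is AcctNo=M75.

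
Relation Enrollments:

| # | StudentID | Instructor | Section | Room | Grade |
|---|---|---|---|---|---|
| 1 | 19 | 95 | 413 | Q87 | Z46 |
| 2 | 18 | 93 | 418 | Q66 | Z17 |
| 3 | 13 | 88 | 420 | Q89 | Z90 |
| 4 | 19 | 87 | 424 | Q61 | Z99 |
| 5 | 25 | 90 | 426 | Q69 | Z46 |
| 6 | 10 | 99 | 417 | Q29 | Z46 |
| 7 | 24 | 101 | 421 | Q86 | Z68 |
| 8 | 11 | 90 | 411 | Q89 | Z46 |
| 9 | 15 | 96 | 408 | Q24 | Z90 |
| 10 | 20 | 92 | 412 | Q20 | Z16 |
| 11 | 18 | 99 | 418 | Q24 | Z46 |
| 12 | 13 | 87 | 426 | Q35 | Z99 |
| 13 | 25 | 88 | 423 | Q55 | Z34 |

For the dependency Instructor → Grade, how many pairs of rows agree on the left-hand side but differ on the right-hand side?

Instructor=88: violating pairs (3,13) — 1 pair.
Instructor=87: all 2 rows agree on Grade — 0 pairs.
Instructor=90: all 2 rows agree on Grade — 0 pairs.
Instructor=99: all 2 rows agree on Grade — 0 pairs.

1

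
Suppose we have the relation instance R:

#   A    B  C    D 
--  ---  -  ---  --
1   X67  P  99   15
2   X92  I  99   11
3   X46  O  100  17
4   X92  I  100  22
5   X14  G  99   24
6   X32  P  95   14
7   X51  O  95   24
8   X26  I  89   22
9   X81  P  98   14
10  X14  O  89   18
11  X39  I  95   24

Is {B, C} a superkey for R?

All 11 rows have distinct {B, C} values, so {B, C} → (all attributes) holds and {B, C} is a superkey.

Yes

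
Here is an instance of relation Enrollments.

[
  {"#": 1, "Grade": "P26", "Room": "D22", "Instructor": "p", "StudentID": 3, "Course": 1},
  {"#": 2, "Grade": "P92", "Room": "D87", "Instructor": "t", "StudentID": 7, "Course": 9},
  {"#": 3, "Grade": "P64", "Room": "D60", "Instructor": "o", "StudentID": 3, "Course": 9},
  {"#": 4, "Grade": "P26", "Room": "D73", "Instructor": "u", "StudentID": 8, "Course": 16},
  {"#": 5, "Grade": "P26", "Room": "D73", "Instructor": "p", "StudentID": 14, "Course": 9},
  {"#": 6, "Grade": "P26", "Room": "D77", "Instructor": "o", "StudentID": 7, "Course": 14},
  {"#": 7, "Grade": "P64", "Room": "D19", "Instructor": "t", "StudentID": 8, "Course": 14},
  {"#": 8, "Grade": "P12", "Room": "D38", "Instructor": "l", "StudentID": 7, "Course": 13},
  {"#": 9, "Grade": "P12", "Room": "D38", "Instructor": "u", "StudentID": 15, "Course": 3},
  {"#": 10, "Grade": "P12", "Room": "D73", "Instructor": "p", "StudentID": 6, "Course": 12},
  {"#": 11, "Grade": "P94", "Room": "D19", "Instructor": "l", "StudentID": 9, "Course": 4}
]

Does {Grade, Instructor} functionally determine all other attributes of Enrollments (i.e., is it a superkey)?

No

Rows 1 and 5 have the same {Grade, Instructor} value (Grade=P26, Instructor=p) but are distinct tuples, so {Grade, Instructor} does not determine every attribute — not a superkey.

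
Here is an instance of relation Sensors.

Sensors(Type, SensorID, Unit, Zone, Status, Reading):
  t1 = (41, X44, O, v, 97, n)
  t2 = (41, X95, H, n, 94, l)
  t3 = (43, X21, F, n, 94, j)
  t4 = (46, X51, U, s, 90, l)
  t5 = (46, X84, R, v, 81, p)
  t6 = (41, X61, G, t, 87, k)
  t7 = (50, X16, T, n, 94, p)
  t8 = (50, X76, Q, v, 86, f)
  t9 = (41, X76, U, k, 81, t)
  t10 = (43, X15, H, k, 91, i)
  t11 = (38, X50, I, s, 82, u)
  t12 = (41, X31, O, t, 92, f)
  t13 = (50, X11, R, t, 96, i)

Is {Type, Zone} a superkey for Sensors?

No

Rows 6 and 12 have the same {Type, Zone} value (Type=41, Zone=t) but are distinct tuples, so {Type, Zone} does not determine every attribute — not a superkey.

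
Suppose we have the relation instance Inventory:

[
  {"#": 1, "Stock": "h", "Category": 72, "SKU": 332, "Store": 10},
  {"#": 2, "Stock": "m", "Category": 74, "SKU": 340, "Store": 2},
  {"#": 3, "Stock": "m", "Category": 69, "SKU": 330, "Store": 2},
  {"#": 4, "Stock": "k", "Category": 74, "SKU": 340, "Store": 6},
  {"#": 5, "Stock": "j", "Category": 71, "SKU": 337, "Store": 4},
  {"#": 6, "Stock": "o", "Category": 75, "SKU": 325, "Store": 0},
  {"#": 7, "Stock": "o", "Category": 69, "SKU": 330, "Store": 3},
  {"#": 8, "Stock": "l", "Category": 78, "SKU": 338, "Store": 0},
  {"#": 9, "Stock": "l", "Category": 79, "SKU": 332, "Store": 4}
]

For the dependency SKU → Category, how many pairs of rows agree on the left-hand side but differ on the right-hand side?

SKU=332: violating pairs (1,9) — 1 pair.
SKU=340: all 2 rows agree on Category — 0 pairs.
SKU=330: all 2 rows agree on Category — 0 pairs.

1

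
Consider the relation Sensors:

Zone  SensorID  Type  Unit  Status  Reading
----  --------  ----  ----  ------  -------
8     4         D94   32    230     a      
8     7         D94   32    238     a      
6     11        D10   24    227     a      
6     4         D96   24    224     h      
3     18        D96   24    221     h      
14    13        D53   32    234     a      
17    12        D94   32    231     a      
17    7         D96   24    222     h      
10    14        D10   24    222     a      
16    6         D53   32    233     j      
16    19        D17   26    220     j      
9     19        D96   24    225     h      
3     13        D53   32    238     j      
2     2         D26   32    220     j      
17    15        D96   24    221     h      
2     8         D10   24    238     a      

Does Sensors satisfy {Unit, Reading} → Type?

No

(Unit=32, Reading=a): 4 rows → Type takes values {D94, D53} — violation
(Unit=24, Reading=a): 3 rows → Type = D10, D10, D10 ✓
(Unit=24, Reading=h): 5 rows → Type = D96, D96, D96, D96, D96 ✓
(Unit=32, Reading=j): 3 rows → Type takes values {D53, D26} — violation
(Unit=26, Reading=j): 1 row → Type = D17 ✓
Two rows agree on {Unit, Reading} but differ on Type, so {Unit, Reading} → Type does not hold.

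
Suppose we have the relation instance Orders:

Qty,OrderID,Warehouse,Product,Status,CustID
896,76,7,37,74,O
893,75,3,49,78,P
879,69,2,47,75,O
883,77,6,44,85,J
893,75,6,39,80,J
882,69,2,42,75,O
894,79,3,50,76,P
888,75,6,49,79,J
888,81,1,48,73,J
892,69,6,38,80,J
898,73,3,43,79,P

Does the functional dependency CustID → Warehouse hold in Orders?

No

CustID=O: 3 rows → Warehouse takes values {7, 2} — violation
CustID=P: 3 rows → Warehouse = 3, 3, 3 ✓
CustID=J: 5 rows → Warehouse takes values {6, 1} — violation
Two rows agree on CustID but differ on Warehouse, so CustID → Warehouse does not hold.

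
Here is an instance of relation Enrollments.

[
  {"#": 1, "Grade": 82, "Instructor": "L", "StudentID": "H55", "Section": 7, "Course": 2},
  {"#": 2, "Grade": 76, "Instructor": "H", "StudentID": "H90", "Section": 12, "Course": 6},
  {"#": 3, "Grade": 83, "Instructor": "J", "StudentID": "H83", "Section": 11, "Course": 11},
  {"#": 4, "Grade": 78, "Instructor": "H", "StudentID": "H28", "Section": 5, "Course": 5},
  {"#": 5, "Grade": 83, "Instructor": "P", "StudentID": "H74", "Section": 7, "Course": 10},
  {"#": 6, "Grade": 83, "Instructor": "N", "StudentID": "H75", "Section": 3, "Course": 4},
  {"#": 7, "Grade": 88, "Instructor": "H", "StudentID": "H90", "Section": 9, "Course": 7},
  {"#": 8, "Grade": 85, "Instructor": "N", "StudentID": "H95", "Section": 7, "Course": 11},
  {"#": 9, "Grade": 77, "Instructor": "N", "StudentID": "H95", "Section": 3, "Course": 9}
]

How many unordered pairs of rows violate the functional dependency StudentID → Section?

2

StudentID=H90: violating pairs (2,7) — 1 pair.
StudentID=H95: violating pairs (8,9) — 1 pair.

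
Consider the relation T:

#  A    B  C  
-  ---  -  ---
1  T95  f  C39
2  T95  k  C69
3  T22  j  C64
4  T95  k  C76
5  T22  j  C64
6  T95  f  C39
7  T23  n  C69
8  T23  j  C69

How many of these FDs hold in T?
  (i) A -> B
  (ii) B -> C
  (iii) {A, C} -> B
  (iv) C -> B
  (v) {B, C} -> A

(i) A -> B: A=T95: rows 1, 2, 4, 6 → B takes values {f, k} — violation; A=T23: rows 7, 8 → B takes values {n, j} — violation — fails.
(ii) B -> C: B=k: rows 2, 4 → C takes values {C69, C76} — violation; B=j: rows 3, 5, 8 → C takes values {C64, C69} — violation — fails.
(iii) {A, C} -> B: (A=T23, C=C69): rows 7, 8 → B takes values {n, j} — violation — fails.
(iv) C -> B: C=C69: rows 2, 7, 8 → B takes values {k, n, j} — violation — fails.
(v) {B, C} -> A: every LHS value maps to a single RHS value — holds.
1 of the 5 dependencies holds.

1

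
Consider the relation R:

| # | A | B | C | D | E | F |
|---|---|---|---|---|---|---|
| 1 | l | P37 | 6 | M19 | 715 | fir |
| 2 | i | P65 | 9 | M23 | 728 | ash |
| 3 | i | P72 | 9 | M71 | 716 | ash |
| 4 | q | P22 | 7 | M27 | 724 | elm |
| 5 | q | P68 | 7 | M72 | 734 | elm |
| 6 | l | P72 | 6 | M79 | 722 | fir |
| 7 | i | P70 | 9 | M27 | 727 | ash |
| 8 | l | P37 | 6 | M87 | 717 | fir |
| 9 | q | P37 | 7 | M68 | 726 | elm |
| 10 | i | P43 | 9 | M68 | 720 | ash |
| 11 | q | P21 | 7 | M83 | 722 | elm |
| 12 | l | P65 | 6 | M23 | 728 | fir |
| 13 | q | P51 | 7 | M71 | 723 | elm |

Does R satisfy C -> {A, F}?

Yes

C=6: rows 1, 6, 8, 12 → {A,F} = (l, fir), (l, fir), (l, fir), (l, fir) ✓
C=9: rows 2, 3, 7, 10 → {A,F} = (i, ash), (i, ash), (i, ash), (i, ash) ✓
C=7: rows 4, 5, 9, 11, 13 → {A,F} = (q, elm), (q, elm), (q, elm), (q, elm), (q, elm) ✓
Every C value is associated with a single {A, F} value, so C -> {A, F} holds.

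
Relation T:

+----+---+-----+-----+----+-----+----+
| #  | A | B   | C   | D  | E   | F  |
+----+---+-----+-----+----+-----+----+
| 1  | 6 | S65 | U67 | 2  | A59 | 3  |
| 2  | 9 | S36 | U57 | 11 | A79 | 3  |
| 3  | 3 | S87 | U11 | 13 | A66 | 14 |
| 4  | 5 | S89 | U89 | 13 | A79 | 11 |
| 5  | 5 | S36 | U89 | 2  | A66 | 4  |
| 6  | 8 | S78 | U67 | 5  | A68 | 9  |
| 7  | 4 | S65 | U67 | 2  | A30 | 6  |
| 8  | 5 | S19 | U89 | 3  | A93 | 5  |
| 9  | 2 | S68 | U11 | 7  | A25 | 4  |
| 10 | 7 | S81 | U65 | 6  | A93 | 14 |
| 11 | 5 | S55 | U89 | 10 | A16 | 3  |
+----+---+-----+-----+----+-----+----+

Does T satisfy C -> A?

No

C=U67: rows 1, 6, 7 → A takes values {6, 8, 4} — violation
C=U57: row 2 → A = 9 ✓
C=U11: rows 3, 9 → A takes values {3, 2} — violation
C=U89: rows 4, 5, 8, 11 → A = 5, 5, 5, 5 ✓
C=U65: row 10 → A = 7 ✓
Two rows agree on C but differ on A, so C -> A does not hold.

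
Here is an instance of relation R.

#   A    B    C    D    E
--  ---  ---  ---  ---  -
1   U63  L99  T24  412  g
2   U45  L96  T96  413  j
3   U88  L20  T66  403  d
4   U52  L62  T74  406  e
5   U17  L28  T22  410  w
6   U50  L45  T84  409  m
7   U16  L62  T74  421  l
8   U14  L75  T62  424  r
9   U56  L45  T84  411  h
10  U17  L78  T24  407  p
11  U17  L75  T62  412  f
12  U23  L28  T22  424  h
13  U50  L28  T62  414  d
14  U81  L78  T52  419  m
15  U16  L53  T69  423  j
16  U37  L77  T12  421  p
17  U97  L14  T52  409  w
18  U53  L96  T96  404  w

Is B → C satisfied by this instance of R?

B=L99: row 1 → C = T24 ✓
B=L96: rows 2, 18 → C = T96, T96 ✓
B=L20: row 3 → C = T66 ✓
B=L62: rows 4, 7 → C = T74, T74 ✓
B=L28: rows 5, 12, 13 → C takes values {T22, T62} — violation
B=L45: rows 6, 9 → C = T84, T84 ✓
B=L75: rows 8, 11 → C = T62, T62 ✓
B=L78: rows 10, 14 → C takes values {T24, T52} — violation
B=L53: row 15 → C = T69 ✓
B=L77: row 16 → C = T12 ✓
B=L14: row 17 → C = T52 ✓
Two rows agree on B but differ on C, so B → C does not hold.

No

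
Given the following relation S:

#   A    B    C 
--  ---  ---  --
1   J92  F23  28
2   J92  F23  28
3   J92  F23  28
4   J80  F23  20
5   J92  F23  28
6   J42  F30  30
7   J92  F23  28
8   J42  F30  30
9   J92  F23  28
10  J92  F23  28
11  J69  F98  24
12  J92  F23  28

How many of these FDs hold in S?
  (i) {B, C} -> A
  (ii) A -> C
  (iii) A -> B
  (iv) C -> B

(i) {B, C} -> A: every LHS value maps to a single RHS value — holds.
(ii) A -> C: every LHS value maps to a single RHS value — holds.
(iii) A -> B: every LHS value maps to a single RHS value — holds.
(iv) C -> B: every LHS value maps to a single RHS value — holds.
4 of the 4 dependencies hold.

4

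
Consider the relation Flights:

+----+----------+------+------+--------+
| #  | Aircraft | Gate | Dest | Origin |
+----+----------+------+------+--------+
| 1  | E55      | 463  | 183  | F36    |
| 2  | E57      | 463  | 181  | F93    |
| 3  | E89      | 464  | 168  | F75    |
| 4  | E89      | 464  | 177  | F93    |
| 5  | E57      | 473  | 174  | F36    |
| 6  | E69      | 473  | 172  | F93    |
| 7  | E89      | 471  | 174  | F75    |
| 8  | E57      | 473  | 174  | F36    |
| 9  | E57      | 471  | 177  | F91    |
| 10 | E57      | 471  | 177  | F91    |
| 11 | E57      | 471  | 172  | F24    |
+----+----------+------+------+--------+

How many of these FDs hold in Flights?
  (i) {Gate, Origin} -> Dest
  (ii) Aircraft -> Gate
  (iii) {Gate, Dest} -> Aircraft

2

(i) {Gate, Origin} -> Dest: every LHS value maps to a single RHS value — holds.
(ii) Aircraft -> Gate: Aircraft=E57: rows 2, 5, 8, 9, 10, 11 → Gate takes values {463, 473, 471} — violation; Aircraft=E89: rows 3, 4, 7 → Gate takes values {464, 471} — violation — fails.
(iii) {Gate, Dest} -> Aircraft: every LHS value maps to a single RHS value — holds.
2 of the 3 dependencies hold.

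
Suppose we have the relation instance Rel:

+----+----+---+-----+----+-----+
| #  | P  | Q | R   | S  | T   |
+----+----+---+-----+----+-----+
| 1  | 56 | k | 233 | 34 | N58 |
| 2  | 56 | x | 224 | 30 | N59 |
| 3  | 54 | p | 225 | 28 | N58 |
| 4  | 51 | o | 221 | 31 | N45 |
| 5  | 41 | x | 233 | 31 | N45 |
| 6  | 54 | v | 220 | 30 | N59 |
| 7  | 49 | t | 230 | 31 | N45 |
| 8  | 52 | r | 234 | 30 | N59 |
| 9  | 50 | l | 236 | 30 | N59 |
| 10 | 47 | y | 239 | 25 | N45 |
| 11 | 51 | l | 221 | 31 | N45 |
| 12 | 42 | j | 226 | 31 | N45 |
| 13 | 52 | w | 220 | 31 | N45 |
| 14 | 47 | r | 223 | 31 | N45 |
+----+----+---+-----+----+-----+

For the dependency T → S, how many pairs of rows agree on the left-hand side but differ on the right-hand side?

8

T=N58: violating pairs (1,3) — 1 pair.
T=N59: all 4 rows agree on S — 0 pairs.
T=N45: violating pairs (4,10), (5,10), (7,10), (10,11), (10,12), (10,13), (10,14) — 7 pairs.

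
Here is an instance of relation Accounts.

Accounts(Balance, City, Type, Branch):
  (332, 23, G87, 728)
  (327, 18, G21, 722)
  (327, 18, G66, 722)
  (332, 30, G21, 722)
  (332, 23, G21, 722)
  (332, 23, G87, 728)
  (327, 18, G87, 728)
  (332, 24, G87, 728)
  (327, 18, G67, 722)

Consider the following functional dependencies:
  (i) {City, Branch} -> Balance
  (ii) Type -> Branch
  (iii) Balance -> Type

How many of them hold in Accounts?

(i) {City, Branch} -> Balance: every LHS value maps to a single RHS value — holds.
(ii) Type -> Branch: every LHS value maps to a single RHS value — holds.
(iii) Balance -> Type: Balance=332: 5 rows → Type takes values {G87, G21} — violation; Balance=327: 4 rows → Type takes values {G21, G66, G87, G67} — violation — fails.
2 of the 3 dependencies hold.

2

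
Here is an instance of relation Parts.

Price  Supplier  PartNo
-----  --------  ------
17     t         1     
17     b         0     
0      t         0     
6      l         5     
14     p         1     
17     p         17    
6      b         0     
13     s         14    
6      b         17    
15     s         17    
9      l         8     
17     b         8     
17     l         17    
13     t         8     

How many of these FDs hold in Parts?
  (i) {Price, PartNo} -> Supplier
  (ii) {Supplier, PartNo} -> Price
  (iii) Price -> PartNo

(i) {Price, PartNo} -> Supplier: (Price=17, PartNo=17): 2 rows → Supplier takes values {p, l} — violation — fails.
(ii) {Supplier, PartNo} -> Price: (Supplier=b, PartNo=0): 2 rows → Price takes values {17, 6} — violation — fails.
(iii) Price -> PartNo: Price=17: 5 rows → PartNo takes values {1, 0, 17, 8} — violation; Price=6: 3 rows → PartNo takes values {5, 0, 17} — violation; Price=13: 2 rows → PartNo takes values {14, 8} — violation — fails.
None of the 3 dependencies hold.

0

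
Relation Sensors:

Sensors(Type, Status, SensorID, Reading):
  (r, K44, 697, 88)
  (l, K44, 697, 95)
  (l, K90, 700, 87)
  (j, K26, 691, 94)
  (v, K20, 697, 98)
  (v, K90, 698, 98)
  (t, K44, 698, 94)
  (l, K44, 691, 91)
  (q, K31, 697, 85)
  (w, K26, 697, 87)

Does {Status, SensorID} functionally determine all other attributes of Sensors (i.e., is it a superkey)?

Two distinct rows share (Status=K44, SensorID=697), so {Status, SensorID} does not determine every attribute — not a superkey.

No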